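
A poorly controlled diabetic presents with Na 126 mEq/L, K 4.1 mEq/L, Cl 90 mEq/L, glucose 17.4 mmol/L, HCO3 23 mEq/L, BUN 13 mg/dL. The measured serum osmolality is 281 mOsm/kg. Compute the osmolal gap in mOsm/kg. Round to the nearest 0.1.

7.0 mOsm/kg

Calculated osmolality = 2·Na + glucose + BUN/2.8
= 2·126 + 17.4 + 13/2.8
= 252 + 17.40 + 4.64
= 274.04 mOsm/kg ≈ 274.0 mOsm/kg
Osmolar gap = measured − calculated = 281 − 274.0 = 7.0 mOsm/kg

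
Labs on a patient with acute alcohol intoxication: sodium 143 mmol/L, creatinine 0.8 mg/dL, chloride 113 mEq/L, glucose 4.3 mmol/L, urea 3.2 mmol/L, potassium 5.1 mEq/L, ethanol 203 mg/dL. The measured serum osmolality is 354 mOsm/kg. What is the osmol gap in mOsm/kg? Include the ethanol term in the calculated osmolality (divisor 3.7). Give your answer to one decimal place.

Calculated osmolality = 2·Na + glucose + urea + ethanol/3.7
= 2·143 + 4.3 + 3.2 + 203/3.7
= 286 + 4.30 + 3.20 + 54.86
= 348.36 mOsm/kg ≈ 348.4 mOsm/kg
Osmolar gap = measured − calculated = 354 − 348.4 = 5.6 mOsm/kg

5.6 mOsm/kg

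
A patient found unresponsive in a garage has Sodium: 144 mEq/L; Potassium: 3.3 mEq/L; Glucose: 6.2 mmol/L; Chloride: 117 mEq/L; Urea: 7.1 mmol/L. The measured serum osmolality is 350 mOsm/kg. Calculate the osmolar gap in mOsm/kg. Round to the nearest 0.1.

Calculated osmolality = 2·Na + glucose + urea
= 2·144 + 6.2 + 7.1
= 288 + 6.20 + 7.10
= 301.3 mOsm/kg ≈ 301.3 mOsm/kg
Osmolar gap = measured − calculated = 350 − 301.3 = 48.7 mOsm/kg

48.7 mOsm/kg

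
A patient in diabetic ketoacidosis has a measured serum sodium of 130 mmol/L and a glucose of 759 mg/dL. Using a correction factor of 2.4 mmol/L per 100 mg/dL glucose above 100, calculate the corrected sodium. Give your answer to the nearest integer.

Corrected Na = measured Na + 2.4 · (glucose − 100)/100
= 130 + 2.4 · (759 − 100)/100
= 130 + 15.8
= 145.8 mmol/L

146 mmol/L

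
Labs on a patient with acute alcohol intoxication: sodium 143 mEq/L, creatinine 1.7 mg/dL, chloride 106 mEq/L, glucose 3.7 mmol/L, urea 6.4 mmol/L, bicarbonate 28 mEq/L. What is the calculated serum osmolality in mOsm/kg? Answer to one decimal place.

Calculated osmolality = 2·Na + glucose + urea
= 2·143 + 3.7 + 6.4
= 286 + 3.70 + 6.40
= 296.1 mOsm/kg

296.1 mOsm/kg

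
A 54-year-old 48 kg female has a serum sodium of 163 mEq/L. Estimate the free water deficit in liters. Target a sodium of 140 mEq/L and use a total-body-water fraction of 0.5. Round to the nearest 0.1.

3.9 L

TBW = 0.5 · 48 = 24 L
Free water deficit = TBW · (Na/140 − 1)
= 24 · (163/140 − 1)
= 24 · 0.1643
= 3.94 L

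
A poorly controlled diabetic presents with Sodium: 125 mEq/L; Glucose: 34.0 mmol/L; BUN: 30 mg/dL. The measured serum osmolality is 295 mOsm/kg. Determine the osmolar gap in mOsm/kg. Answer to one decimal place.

0.3 mOsm/kg

Calculated osmolality = 2·Na + glucose + BUN/2.8
= 2·125 + 34 + 30/2.8
= 250 + 34 + 10.71
= 294.71 mOsm/kg ≈ 294.7 mOsm/kg
Osmolar gap = measured − calculated = 295 − 294.7 = 0.3 mOsm/kg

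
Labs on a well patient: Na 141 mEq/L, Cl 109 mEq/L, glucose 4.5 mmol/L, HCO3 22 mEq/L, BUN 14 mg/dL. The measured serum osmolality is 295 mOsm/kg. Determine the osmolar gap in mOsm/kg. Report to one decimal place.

Calculated osmolality = 2·Na + glucose + BUN/2.8
= 2·141 + 4.5 + 14/2.8
= 282 + 4.50 + 5
= 291.5 mOsm/kg ≈ 291.5 mOsm/kg
Osmolar gap = measured − calculated = 295 − 291.5 = 3.5 mOsm/kg

3.5 mOsm/kg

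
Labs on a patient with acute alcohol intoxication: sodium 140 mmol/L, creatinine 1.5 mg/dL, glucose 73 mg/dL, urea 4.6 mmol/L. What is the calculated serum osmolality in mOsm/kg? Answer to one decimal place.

Calculated osmolality = 2·Na + glucose/18 + urea
= 2·140 + 73/18 + 4.6
= 280 + 4.06 + 4.60
= 288.66 mOsm/kg

288.7 mOsm/kg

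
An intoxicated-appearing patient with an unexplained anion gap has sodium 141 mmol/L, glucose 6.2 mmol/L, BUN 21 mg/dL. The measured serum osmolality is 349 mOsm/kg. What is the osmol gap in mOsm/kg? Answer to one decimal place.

Calculated osmolality = 2·Na + glucose + BUN/2.8
= 2·141 + 6.2 + 21/2.8
= 282 + 6.20 + 7.50
= 295.7 mOsm/kg ≈ 295.7 mOsm/kg
Osmolar gap = measured − calculated = 349 − 295.7 = 53.3 mOsm/kg

53.3 mOsm/kg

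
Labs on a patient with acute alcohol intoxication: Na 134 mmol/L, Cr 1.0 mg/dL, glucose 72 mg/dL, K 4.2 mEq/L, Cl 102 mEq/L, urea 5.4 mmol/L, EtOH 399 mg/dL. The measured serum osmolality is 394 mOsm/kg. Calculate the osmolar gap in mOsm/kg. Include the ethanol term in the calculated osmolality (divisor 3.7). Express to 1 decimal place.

Calculated osmolality = 2·Na + glucose/18 + urea + ethanol/3.7
= 2·134 + 72/18 + 5.4 + 399/3.7
= 268 + 4 + 5.40 + 107.84
= 385.24 mOsm/kg ≈ 385.2 mOsm/kg
Osmolar gap = measured − calculated = 394 − 385.2 = 8.8 mOsm/kg

8.8 mOsm/kg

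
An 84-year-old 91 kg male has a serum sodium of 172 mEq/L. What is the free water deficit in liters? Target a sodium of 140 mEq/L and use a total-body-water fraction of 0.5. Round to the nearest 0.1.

TBW = 0.5 · 91 = 45.5 L
Free water deficit = TBW · (Na/140 − 1)
= 45.5 · (172/140 − 1)
= 45.5 · 0.2286
= 10.4 L

10.4 L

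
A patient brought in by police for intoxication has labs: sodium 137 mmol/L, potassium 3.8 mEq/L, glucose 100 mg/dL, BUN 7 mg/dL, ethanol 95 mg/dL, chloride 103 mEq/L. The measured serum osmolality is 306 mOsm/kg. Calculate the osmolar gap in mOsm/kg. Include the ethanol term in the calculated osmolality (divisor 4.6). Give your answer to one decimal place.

Calculated osmolality = 2·Na + glucose/18 + BUN/2.8 + ethanol/4.6
= 2·137 + 100/18 + 7/2.8 + 95/4.6
= 274 + 5.56 + 2.50 + 20.65
= 302.71 mOsm/kg ≈ 302.7 mOsm/kg
Osmolar gap = measured − calculated = 306 − 302.7 = 3.3 mOsm/kg

3.3 mOsm/kg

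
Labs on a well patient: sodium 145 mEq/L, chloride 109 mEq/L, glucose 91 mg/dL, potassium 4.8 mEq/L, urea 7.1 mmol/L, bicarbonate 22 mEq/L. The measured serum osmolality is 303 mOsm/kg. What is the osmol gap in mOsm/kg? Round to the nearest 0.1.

0.8 mOsm/kg

Calculated osmolality = 2·Na + glucose/18 + urea
= 2·145 + 91/18 + 7.1
= 290 + 5.06 + 7.10
= 302.16 mOsm/kg ≈ 302.2 mOsm/kg
Osmolar gap = measured − calculated = 303 − 302.2 = 0.8 mOsm/kg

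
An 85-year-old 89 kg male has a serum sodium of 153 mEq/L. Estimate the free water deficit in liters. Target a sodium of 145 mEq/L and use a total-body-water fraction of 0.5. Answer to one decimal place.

TBW = 0.5 · 89 = 44.5 L
Free water deficit = TBW · (Na/145 − 1)
= 44.5 · (153/145 − 1)
= 44.5 · 0.0552
= 2.46 L

2.5 L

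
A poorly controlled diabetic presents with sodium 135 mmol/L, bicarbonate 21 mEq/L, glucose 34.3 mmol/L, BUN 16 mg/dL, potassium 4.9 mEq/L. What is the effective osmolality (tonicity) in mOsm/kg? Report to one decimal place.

Effective osmolality excludes urea (freely permeant across cell membranes):
2·Na + glucose
= 2·135 + 34.3
= 270 + 34.3
= 304.3 mOsm/kg

304.3 mOsm/kg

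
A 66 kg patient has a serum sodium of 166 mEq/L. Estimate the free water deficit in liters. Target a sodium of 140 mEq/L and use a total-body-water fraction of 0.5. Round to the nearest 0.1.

TBW = 0.5 · 66 = 33 L
Free water deficit = TBW · (Na/140 − 1)
= 33 · (166/140 − 1)
= 33 · 0.1857
= 6.13 L

6.1 L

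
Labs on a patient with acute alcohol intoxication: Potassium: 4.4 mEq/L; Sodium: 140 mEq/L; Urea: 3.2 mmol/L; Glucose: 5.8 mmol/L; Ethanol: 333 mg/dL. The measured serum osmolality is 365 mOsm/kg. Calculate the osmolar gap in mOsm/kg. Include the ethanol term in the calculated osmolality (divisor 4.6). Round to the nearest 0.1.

Calculated osmolality = 2·Na + glucose + urea + ethanol/4.6
= 2·140 + 5.8 + 3.2 + 333/4.6
= 280 + 5.80 + 3.20 + 72.39
= 361.39 mOsm/kg ≈ 361.4 mOsm/kg
Osmolar gap = measured − calculated = 365 − 361.4 = 3.6 mOsm/kg

3.6 mOsm/kg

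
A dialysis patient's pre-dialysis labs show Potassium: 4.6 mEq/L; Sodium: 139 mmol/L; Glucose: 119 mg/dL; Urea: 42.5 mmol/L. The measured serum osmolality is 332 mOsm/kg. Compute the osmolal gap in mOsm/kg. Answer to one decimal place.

Calculated osmolality = 2·Na + glucose/18 + urea
= 2·139 + 119/18 + 42.5
= 278 + 6.61 + 42.50
= 327.11 mOsm/kg ≈ 327.1 mOsm/kg
Osmolar gap = measured − calculated = 332 − 327.1 = 4.9 mOsm/kg

4.9 mOsm/kg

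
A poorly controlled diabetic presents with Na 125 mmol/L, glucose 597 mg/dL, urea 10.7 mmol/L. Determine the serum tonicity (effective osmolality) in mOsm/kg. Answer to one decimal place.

283.2 mOsm/kg

Effective osmolality excludes urea (freely permeant across cell membranes):
2·Na + glucose/18
= 2·125 + 597/18
= 250 + 33.17
= 283.17 mOsm/kg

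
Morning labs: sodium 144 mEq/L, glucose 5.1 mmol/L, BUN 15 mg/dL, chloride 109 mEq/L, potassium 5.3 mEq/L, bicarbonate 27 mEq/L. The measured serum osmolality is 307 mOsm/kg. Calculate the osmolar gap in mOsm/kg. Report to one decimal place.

Calculated osmolality = 2·Na + glucose + BUN/2.8
= 2·144 + 5.1 + 15/2.8
= 288 + 5.10 + 5.36
= 298.46 mOsm/kg ≈ 298.5 mOsm/kg
Osmolar gap = measured − calculated = 307 − 298.5 = 8.5 mOsm/kg

8.5 mOsm/kg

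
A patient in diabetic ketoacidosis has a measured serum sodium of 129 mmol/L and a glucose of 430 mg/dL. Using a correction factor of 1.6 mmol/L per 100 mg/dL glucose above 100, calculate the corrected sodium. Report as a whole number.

Corrected Na = measured Na + 1.6 · (glucose − 100)/100
= 129 + 1.6 · (430 − 100)/100
= 129 + 5.3
= 134.3 mmol/L

134 mmol/L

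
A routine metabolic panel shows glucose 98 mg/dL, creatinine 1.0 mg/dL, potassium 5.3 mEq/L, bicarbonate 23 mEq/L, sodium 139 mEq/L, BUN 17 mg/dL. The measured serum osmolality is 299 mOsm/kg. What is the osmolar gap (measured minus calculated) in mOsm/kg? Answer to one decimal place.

9.5 mOsm/kg

Calculated osmolality = 2·Na + glucose/18 + BUN/2.8
= 2·139 + 98/18 + 17/2.8
= 278 + 5.44 + 6.07
= 289.51 mOsm/kg ≈ 289.5 mOsm/kg
Osmolar gap = measured − calculated = 299 − 289.5 = 9.5 mOsm/kg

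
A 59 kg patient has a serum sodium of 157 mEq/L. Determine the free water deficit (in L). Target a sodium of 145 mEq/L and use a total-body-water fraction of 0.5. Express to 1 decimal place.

TBW = 0.5 · 59 = 29.5 L
Free water deficit = TBW · (Na/145 − 1)
= 29.5 · (157/145 − 1)
= 29.5 · 0.0828
= 2.44 L

2.4 L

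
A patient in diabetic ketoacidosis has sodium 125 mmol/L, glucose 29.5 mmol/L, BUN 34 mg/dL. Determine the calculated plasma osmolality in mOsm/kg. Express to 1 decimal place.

Calculated osmolality = 2·Na + glucose + BUN/2.8
= 2·125 + 29.5 + 34/2.8
= 250 + 29.50 + 12.14
= 291.64 mOsm/kg

291.6 mOsm/kg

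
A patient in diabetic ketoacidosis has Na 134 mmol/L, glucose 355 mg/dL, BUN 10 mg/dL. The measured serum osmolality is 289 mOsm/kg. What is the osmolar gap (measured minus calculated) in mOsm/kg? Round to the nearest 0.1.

Calculated osmolality = 2·Na + glucose/18 + BUN/2.8
= 2·134 + 355/18 + 10/2.8
= 268 + 19.72 + 3.57
= 291.29 mOsm/kg ≈ 291.3 mOsm/kg
Osmolar gap = measured − calculated = 289 − 291.3 = -2.3 mOsm/kg

-2.3 mOsm/kg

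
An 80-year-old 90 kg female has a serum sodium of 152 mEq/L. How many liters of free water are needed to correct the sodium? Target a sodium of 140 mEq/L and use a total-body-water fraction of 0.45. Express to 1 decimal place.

3.5 L

TBW = 0.45 · 90 = 40.5 L
Free water deficit = TBW · (Na/140 − 1)
= 40.5 · (152/140 − 1)
= 40.5 · 0.0857
= 3.47 L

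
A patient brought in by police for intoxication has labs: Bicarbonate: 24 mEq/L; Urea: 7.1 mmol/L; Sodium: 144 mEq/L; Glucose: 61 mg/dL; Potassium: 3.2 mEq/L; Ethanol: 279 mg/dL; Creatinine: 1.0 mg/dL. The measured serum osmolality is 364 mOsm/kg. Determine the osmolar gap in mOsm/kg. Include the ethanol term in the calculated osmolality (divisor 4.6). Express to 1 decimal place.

4.9 mOsm/kg

Calculated osmolality = 2·Na + glucose/18 + urea + ethanol/4.6
= 2·144 + 61/18 + 7.1 + 279/4.6
= 288 + 3.39 + 7.10 + 60.65
= 359.14 mOsm/kg ≈ 359.1 mOsm/kg
Osmolar gap = measured − calculated = 364 − 359.1 = 4.9 mOsm/kg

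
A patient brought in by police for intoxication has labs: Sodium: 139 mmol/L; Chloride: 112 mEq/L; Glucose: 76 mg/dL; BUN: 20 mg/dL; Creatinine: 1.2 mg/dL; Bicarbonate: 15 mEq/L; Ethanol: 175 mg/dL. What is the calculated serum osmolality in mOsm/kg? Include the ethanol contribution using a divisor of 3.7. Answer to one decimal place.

Calculated osmolality = 2·Na + glucose/18 + BUN/2.8 + ethanol/3.7
= 2·139 + 76/18 + 20/2.8 + 175/3.7
= 278 + 4.22 + 7.14 + 47.30
= 336.66 mOsm/kg

336.7 mOsm/kg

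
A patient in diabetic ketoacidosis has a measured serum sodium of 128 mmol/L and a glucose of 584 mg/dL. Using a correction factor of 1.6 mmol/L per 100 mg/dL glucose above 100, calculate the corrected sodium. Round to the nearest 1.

136 mmol/L

Corrected Na = measured Na + 1.6 · (glucose − 100)/100
= 128 + 1.6 · (584 − 100)/100
= 128 + 7.7
= 135.7 mmol/L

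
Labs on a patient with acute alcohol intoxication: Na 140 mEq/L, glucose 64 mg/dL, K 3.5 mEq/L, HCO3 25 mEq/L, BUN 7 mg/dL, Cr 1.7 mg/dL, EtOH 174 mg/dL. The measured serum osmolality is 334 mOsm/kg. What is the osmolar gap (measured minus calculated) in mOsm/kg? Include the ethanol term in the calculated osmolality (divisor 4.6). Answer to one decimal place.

Calculated osmolality = 2·Na + glucose/18 + BUN/2.8 + ethanol/4.6
= 2·140 + 64/18 + 7/2.8 + 174/4.6
= 280 + 3.56 + 2.50 + 37.83
= 323.89 mOsm/kg ≈ 323.9 mOsm/kg
Osmolar gap = measured − calculated = 334 − 323.9 = 10.1 mOsm/kg

10.1 mOsm/kg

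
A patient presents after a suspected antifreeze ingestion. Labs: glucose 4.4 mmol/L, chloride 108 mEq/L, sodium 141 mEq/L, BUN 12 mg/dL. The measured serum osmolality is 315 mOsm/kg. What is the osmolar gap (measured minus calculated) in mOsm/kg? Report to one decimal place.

Calculated osmolality = 2·Na + glucose + BUN/2.8
= 2·141 + 4.4 + 12/2.8
= 282 + 4.40 + 4.29
= 290.69 mOsm/kg ≈ 290.7 mOsm/kg
Osmolar gap = measured − calculated = 315 − 290.7 = 24.3 mOsm/kg

24.3 mOsm/kg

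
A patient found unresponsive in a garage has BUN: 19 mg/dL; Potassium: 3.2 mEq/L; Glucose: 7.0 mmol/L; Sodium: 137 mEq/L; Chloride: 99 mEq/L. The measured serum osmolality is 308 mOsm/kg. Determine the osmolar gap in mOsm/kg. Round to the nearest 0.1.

20.2 mOsm/kg

Calculated osmolality = 2·Na + glucose + BUN/2.8
= 2·137 + 7 + 19/2.8
= 274 + 7 + 6.79
= 287.79 mOsm/kg ≈ 287.8 mOsm/kg
Osmolar gap = measured − calculated = 308 − 287.8 = 20.2 mOsm/kg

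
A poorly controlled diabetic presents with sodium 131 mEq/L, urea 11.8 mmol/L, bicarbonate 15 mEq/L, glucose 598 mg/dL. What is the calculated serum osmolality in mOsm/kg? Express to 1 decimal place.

307.0 mOsm/kg

Calculated osmolality = 2·Na + glucose/18 + urea
= 2·131 + 598/18 + 11.8
= 262 + 33.22 + 11.80
= 307.02 mOsm/kg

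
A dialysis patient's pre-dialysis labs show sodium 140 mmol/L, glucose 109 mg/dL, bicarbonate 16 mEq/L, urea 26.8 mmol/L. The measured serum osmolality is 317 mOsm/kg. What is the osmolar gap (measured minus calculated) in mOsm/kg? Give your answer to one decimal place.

4.1 mOsm/kg

Calculated osmolality = 2·Na + glucose/18 + urea
= 2·140 + 109/18 + 26.8
= 280 + 6.06 + 26.80
= 312.86 mOsm/kg ≈ 312.9 mOsm/kg
Osmolar gap = measured − calculated = 317 − 312.9 = 4.1 mOsm/kg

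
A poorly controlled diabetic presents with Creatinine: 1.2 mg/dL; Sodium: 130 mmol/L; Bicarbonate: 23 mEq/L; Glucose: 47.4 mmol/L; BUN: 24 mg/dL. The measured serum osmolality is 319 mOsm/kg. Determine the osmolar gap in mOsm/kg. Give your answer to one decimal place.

3.0 mOsm/kg

Calculated osmolality = 2·Na + glucose + BUN/2.8
= 2·130 + 47.4 + 24/2.8
= 260 + 47.40 + 8.57
= 315.97 mOsm/kg ≈ 316.0 mOsm/kg
Osmolar gap = measured − calculated = 319 − 316.0 = 3.0 mOsm/kg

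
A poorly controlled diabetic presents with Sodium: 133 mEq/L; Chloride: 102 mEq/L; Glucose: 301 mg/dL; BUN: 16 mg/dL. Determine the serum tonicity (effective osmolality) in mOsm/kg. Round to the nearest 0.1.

282.7 mOsm/kg

Effective osmolality excludes urea (freely permeant across cell membranes):
2·Na + glucose/18
= 2·133 + 301/18
= 266 + 16.72
= 282.72 mOsm/kg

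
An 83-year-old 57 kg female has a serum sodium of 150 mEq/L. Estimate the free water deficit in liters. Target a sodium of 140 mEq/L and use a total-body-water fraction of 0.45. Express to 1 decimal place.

TBW = 0.45 · 57 = 25.65 L
Free water deficit = TBW · (Na/140 − 1)
= 25.65 · (150/140 − 1)
= 25.65 · 0.0714
= 1.83 L

1.8 L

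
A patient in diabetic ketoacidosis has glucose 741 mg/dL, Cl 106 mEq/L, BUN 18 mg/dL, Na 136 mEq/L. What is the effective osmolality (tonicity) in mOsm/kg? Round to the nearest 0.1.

313.2 mOsm/kg

Effective osmolality excludes urea (freely permeant across cell membranes):
2·Na + glucose/18
= 2·136 + 741/18
= 272 + 41.17
= 313.17 mOsm/kg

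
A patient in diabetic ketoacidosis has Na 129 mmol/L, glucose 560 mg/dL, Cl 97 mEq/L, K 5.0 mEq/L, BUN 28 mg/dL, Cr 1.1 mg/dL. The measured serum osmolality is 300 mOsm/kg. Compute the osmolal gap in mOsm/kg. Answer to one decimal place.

Calculated osmolality = 2·Na + glucose/18 + BUN/2.8
= 2·129 + 560/18 + 28/2.8
= 258 + 31.11 + 10
= 299.11 mOsm/kg ≈ 299.1 mOsm/kg
Osmolar gap = measured − calculated = 300 − 299.1 = 0.9 mOsm/kg

0.9 mOsm/kg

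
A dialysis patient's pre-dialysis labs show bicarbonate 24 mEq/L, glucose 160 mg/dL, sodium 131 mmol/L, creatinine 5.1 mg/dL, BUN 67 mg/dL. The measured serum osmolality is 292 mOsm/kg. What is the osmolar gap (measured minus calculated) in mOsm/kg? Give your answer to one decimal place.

-2.8 mOsm/kg

Calculated osmolality = 2·Na + glucose/18 + BUN/2.8
= 2·131 + 160/18 + 67/2.8
= 262 + 8.89 + 23.93
= 294.82 mOsm/kg ≈ 294.8 mOsm/kg
Osmolar gap = measured − calculated = 292 − 294.8 = -2.8 mOsm/kg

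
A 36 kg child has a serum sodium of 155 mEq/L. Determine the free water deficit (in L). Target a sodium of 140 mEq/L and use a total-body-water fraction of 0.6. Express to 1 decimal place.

2.3 L

TBW = 0.6 · 36 = 21.6 L
Free water deficit = TBW · (Na/140 − 1)
= 21.6 · (155/140 − 1)
= 21.6 · 0.1071
= 2.31 L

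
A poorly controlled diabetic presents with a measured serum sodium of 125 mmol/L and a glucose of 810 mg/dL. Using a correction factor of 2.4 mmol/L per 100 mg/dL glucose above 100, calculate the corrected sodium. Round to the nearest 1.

Corrected Na = measured Na + 2.4 · (glucose − 100)/100
= 125 + 2.4 · (810 − 100)/100
= 125 + 17
= 142 mmol/L

142 mmol/L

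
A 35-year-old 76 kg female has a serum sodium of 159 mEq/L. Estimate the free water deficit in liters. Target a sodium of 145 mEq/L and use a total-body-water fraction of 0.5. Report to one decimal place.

TBW = 0.5 · 76 = 38 L
Free water deficit = TBW · (Na/145 − 1)
= 38 · (159/145 − 1)
= 38 · 0.0966
= 3.67 L

3.7 L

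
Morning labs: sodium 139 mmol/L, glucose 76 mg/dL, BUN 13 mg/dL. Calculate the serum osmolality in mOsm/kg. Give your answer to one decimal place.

286.9 mOsm/kg

Calculated osmolality = 2·Na + glucose/18 + BUN/2.8
= 2·139 + 76/18 + 13/2.8
= 278 + 4.22 + 4.64
= 286.86 mOsm/kg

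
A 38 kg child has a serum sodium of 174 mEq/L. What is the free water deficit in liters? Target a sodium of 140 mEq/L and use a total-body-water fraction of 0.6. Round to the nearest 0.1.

TBW = 0.6 · 38 = 22.8 L
Free water deficit = TBW · (Na/140 − 1)
= 22.8 · (174/140 − 1)
= 22.8 · 0.2429
= 5.54 L

5.5 L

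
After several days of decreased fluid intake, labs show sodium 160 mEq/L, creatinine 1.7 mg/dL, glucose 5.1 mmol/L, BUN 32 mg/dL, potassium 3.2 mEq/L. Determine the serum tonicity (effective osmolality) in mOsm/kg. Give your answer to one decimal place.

Effective osmolality excludes urea (freely permeant across cell membranes):
2·Na + glucose
= 2·160 + 5.1
= 320 + 5.1
= 325.1 mOsm/kg

325.1 mOsm/kg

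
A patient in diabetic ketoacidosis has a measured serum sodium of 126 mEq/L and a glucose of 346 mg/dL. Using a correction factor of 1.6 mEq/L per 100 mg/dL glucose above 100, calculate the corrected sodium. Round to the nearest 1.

130 mEq/L

Corrected Na = measured Na + 1.6 · (glucose − 100)/100
= 126 + 1.6 · (346 − 100)/100
= 126 + 3.9
= 129.9 mEq/L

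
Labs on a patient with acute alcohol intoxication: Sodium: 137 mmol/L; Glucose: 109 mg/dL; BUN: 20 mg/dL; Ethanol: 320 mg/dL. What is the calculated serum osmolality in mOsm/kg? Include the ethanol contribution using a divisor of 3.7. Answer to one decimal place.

Calculated osmolality = 2·Na + glucose/18 + BUN/2.8 + ethanol/3.7
= 2·137 + 109/18 + 20/2.8 + 320/3.7
= 274 + 6.06 + 7.14 + 86.49
= 373.69 mOsm/kg

373.7 mOsm/kg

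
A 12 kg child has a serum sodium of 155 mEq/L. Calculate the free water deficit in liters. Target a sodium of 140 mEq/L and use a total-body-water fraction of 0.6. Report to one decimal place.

0.8 L

TBW = 0.6 · 12 = 7.2 L
Free water deficit = TBW · (Na/140 − 1)
= 7.2 · (155/140 − 1)
= 7.2 · 0.1071
= 0.77 L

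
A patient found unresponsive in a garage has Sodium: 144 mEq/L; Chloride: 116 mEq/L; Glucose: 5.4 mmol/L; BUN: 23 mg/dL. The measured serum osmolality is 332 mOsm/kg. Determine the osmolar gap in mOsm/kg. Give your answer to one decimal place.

30.4 mOsm/kg

Calculated osmolality = 2·Na + glucose + BUN/2.8
= 2·144 + 5.4 + 23/2.8
= 288 + 5.40 + 8.21
= 301.61 mOsm/kg ≈ 301.6 mOsm/kg
Osmolar gap = measured − calculated = 332 − 301.6 = 30.4 mOsm/kg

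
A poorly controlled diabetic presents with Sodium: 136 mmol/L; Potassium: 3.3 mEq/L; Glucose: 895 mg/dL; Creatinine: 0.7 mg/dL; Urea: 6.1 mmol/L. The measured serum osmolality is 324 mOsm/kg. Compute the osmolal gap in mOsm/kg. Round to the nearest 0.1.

Calculated osmolality = 2·Na + glucose/18 + urea
= 2·136 + 895/18 + 6.1
= 272 + 49.72 + 6.10
= 327.82 mOsm/kg ≈ 327.8 mOsm/kg
Osmolar gap = measured − calculated = 324 − 327.8 = -3.8 mOsm/kg

-3.8 mOsm/kg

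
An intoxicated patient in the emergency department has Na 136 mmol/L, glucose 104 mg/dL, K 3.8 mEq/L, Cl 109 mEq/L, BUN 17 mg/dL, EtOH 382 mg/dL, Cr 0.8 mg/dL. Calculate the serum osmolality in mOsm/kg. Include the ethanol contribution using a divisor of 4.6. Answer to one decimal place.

Calculated osmolality = 2·Na + glucose/18 + BUN/2.8 + ethanol/4.6
= 2·136 + 104/18 + 17/2.8 + 382/4.6
= 272 + 5.78 + 6.07 + 83.04
= 366.89 mOsm/kg

366.9 mOsm/kg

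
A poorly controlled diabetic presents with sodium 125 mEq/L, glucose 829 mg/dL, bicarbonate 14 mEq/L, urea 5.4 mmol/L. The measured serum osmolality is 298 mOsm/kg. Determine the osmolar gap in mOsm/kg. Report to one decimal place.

-3.5 mOsm/kg

Calculated osmolality = 2·Na + glucose/18 + urea
= 2·125 + 829/18 + 5.4
= 250 + 46.06 + 5.40
= 301.46 mOsm/kg ≈ 301.5 mOsm/kg
Osmolar gap = measured − calculated = 298 − 301.5 = -3.5 mOsm/kg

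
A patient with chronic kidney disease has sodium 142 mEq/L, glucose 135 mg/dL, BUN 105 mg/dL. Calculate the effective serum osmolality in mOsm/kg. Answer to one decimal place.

Effective osmolality excludes urea (freely permeant across cell membranes):
2·Na + glucose/18
= 2·142 + 135/18
= 284 + 7.5
= 291.5 mOsm/kg

291.5 mOsm/kg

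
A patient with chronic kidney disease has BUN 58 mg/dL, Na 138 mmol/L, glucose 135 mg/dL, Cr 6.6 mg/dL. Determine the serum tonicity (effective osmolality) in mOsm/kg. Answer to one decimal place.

Effective osmolality excludes urea (freely permeant across cell membranes):
2·Na + glucose/18
= 2·138 + 135/18
= 276 + 7.5
= 283.5 mOsm/kg

283.5 mOsm/kg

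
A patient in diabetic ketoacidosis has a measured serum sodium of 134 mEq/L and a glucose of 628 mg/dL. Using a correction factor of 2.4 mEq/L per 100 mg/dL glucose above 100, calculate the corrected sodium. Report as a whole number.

147 mEq/L

Corrected Na = measured Na + 2.4 · (glucose − 100)/100
= 134 + 2.4 · (628 − 100)/100
= 134 + 12.7
= 146.7 mEq/L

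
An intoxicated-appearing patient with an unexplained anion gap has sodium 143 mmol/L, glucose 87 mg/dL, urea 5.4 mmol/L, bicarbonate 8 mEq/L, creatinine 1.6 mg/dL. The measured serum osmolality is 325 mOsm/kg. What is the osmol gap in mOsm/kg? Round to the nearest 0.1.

28.8 mOsm/kg

Calculated osmolality = 2·Na + glucose/18 + urea
= 2·143 + 87/18 + 5.4
= 286 + 4.83 + 5.40
= 296.23 mOsm/kg ≈ 296.2 mOsm/kg
Osmolar gap = measured − calculated = 325 − 296.2 = 28.8 mOsm/kg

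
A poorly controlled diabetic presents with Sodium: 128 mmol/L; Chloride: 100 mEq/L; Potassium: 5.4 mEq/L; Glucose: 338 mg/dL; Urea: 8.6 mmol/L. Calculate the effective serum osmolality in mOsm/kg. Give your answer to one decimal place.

Effective osmolality excludes urea (freely permeant across cell membranes):
2·Na + glucose/18
= 2·128 + 338/18
= 256 + 18.78
= 274.78 mOsm/kg

274.8 mOsm/kg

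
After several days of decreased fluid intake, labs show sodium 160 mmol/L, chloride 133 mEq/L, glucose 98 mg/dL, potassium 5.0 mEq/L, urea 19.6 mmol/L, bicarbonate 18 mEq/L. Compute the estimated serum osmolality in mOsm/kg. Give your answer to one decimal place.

Calculated osmolality = 2·Na + glucose/18 + urea
= 2·160 + 98/18 + 19.6
= 320 + 5.44 + 19.60
= 345.04 mOsm/kg

345.0 mOsm/kg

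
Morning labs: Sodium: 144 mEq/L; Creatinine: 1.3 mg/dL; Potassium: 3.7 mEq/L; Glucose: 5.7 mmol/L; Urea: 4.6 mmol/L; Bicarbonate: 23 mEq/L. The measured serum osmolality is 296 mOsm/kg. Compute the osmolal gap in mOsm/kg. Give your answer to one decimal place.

-2.3 mOsm/kg

Calculated osmolality = 2·Na + glucose + urea
= 2·144 + 5.7 + 4.6
= 288 + 5.70 + 4.60
= 298.3 mOsm/kg ≈ 298.3 mOsm/kg
Osmolar gap = measured − calculated = 296 − 298.3 = -2.3 mOsm/kg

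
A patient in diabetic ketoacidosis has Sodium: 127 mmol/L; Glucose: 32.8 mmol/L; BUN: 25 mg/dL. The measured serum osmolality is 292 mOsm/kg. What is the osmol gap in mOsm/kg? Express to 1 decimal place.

-3.7 mOsm/kg

Calculated osmolality = 2·Na + glucose + BUN/2.8
= 2·127 + 32.8 + 25/2.8
= 254 + 32.80 + 8.93
= 295.73 mOsm/kg ≈ 295.7 mOsm/kg
Osmolar gap = measured − calculated = 292 − 295.7 = -3.7 mOsm/kg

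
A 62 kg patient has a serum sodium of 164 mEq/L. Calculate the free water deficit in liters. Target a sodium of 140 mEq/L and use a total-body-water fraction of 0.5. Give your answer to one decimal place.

5.3 L

TBW = 0.5 · 62 = 31 L
Free water deficit = TBW · (Na/140 − 1)
= 31 · (164/140 − 1)
= 31 · 0.1714
= 5.31 L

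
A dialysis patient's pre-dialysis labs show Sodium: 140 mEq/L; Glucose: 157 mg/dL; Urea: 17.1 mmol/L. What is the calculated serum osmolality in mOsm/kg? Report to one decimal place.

305.8 mOsm/kg

Calculated osmolality = 2·Na + glucose/18 + urea
= 2·140 + 157/18 + 17.1
= 280 + 8.72 + 17.10
= 305.82 mOsm/kg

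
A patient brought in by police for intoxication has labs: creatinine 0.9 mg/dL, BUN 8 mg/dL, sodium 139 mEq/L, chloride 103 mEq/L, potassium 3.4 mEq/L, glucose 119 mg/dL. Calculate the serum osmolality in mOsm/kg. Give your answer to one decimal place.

Calculated osmolality = 2·Na + glucose/18 + BUN/2.8
= 2·139 + 119/18 + 8/2.8
= 278 + 6.61 + 2.86
= 287.47 mOsm/kg

287.5 mOsm/kg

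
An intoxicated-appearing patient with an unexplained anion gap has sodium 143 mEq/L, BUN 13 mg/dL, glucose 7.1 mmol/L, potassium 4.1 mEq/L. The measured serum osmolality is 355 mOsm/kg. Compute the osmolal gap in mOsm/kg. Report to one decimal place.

57.3 mOsm/kg

Calculated osmolality = 2·Na + glucose + BUN/2.8
= 2·143 + 7.1 + 13/2.8
= 286 + 7.10 + 4.64
= 297.74 mOsm/kg ≈ 297.7 mOsm/kg
Osmolar gap = measured − calculated = 355 − 297.7 = 57.3 mOsm/kg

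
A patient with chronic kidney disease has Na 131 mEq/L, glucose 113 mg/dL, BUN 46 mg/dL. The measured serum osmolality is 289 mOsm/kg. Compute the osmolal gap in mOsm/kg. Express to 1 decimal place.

4.3 mOsm/kg

Calculated osmolality = 2·Na + glucose/18 + BUN/2.8
= 2·131 + 113/18 + 46/2.8
= 262 + 6.28 + 16.43
= 284.71 mOsm/kg ≈ 284.7 mOsm/kg
Osmolar gap = measured − calculated = 289 − 284.7 = 4.3 mOsm/kg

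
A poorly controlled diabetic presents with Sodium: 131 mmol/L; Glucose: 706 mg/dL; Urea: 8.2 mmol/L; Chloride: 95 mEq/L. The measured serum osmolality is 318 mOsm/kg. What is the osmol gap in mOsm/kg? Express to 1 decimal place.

Calculated osmolality = 2·Na + glucose/18 + urea
= 2·131 + 706/18 + 8.2
= 262 + 39.22 + 8.20
= 309.42 mOsm/kg ≈ 309.4 mOsm/kg
Osmolar gap = measured − calculated = 318 − 309.4 = 8.6 mOsm/kg

8.6 mOsm/kg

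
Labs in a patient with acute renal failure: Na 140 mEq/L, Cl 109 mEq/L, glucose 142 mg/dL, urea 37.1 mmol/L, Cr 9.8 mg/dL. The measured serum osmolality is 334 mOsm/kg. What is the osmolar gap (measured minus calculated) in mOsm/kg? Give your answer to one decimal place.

Calculated osmolality = 2·Na + glucose/18 + urea
= 2·140 + 142/18 + 37.1
= 280 + 7.89 + 37.10
= 324.99 mOsm/kg ≈ 325.0 mOsm/kg
Osmolar gap = measured − calculated = 334 − 325.0 = 9.0 mOsm/kg

9.0 mOsm/kg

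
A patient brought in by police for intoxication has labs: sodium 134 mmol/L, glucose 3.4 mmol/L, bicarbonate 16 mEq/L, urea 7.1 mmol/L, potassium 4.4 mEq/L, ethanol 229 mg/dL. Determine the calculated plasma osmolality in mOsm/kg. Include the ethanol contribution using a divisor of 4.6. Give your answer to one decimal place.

Calculated osmolality = 2·Na + glucose + urea + ethanol/4.6
= 2·134 + 3.4 + 7.1 + 229/4.6
= 268 + 3.40 + 7.10 + 49.78
= 328.28 mOsm/kg

328.3 mOsm/kg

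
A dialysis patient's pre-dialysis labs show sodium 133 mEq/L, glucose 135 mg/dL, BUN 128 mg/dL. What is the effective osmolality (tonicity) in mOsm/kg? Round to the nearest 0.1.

273.5 mOsm/kg

Effective osmolality excludes urea (freely permeant across cell membranes):
2·Na + glucose/18
= 2·133 + 135/18
= 266 + 7.5
= 273.5 mOsm/kg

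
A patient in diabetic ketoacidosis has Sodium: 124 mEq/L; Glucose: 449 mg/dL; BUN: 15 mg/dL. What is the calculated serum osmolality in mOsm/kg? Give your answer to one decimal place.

278.3 mOsm/kg

Calculated osmolality = 2·Na + glucose/18 + BUN/2.8
= 2·124 + 449/18 + 15/2.8
= 248 + 24.94 + 5.36
= 278.3 mOsm/kg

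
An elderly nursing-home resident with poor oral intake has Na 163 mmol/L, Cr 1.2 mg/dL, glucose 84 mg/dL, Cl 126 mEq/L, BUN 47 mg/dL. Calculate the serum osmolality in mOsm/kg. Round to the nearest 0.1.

347.5 mOsm/kg

Calculated osmolality = 2·Na + glucose/18 + BUN/2.8
= 2·163 + 84/18 + 47/2.8
= 326 + 4.67 + 16.79
= 347.46 mOsm/kg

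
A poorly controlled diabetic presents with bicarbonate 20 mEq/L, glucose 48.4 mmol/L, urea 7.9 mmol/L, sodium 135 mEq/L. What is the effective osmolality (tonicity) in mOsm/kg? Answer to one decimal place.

Effective osmolality excludes urea (freely permeant across cell membranes):
2·Na + glucose
= 2·135 + 48.4
= 270 + 48.4
= 318.4 mOsm/kg

318.4 mOsm/kg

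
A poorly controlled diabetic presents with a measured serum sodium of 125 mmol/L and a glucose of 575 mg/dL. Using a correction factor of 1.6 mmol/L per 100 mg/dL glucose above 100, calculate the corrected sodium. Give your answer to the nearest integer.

133 mmol/L

Corrected Na = measured Na + 1.6 · (glucose − 100)/100
= 125 + 1.6 · (575 − 100)/100
= 125 + 7.6
= 132.6 mmol/L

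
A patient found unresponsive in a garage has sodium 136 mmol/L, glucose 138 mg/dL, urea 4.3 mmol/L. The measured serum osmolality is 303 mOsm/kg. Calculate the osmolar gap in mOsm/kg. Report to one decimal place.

Calculated osmolality = 2·Na + glucose/18 + urea
= 2·136 + 138/18 + 4.3
= 272 + 7.67 + 4.30
= 283.97 mOsm/kg ≈ 284.0 mOsm/kg
Osmolar gap = measured − calculated = 303 − 284.0 = 19.0 mOsm/kg

19.0 mOsm/kg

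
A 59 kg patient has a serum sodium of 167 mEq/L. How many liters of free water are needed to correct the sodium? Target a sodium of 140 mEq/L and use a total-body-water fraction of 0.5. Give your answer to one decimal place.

5.7 L

TBW = 0.5 · 59 = 29.5 L
Free water deficit = TBW · (Na/140 − 1)
= 29.5 · (167/140 − 1)
= 29.5 · 0.1929
= 5.69 L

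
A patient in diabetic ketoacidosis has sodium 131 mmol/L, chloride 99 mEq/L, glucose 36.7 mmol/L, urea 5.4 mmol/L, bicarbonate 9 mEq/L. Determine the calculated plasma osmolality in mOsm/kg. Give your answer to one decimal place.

304.1 mOsm/kg

Calculated osmolality = 2·Na + glucose + urea
= 2·131 + 36.7 + 5.4
= 262 + 36.70 + 5.40
= 304.1 mOsm/kg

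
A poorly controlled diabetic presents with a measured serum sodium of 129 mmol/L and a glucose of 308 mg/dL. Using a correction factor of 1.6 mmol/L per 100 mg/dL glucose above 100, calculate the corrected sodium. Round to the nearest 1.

Corrected Na = measured Na + 1.6 · (glucose − 100)/100
= 129 + 1.6 · (308 − 100)/100
= 129 + 3.3
= 132.3 mmol/L

132 mmol/L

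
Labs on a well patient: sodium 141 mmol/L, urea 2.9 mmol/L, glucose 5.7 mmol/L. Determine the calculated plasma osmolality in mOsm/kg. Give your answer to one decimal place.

290.6 mOsm/kg

Calculated osmolality = 2·Na + glucose + urea
= 2·141 + 5.7 + 2.9
= 282 + 5.70 + 2.90
= 290.6 mOsm/kg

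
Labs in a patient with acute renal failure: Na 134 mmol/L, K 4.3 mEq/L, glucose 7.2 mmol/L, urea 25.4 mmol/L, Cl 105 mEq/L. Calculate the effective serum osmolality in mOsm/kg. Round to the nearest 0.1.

Effective osmolality excludes urea (freely permeant across cell membranes):
2·Na + glucose
= 2·134 + 7.2
= 268 + 7.2
= 275.2 mOsm/kg

275.2 mOsm/kg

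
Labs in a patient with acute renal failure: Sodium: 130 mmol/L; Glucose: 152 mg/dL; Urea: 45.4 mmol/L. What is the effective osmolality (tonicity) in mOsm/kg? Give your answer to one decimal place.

Effective osmolality excludes urea (freely permeant across cell membranes):
2·Na + glucose/18
= 2·130 + 152/18
= 260 + 8.44
= 268.44 mOsm/kg

268.4 mOsm/kg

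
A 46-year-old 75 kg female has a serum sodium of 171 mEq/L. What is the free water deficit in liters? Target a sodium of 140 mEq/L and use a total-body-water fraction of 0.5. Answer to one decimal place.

8.3 L

TBW = 0.5 · 75 = 37.5 L
Free water deficit = TBW · (Na/140 − 1)
= 37.5 · (171/140 − 1)
= 37.5 · 0.2214
= 8.3 L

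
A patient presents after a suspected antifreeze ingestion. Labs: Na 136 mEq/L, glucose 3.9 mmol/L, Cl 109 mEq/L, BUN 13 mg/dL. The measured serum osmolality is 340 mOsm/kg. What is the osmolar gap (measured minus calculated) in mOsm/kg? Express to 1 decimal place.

59.5 mOsm/kg

Calculated osmolality = 2·Na + glucose + BUN/2.8
= 2·136 + 3.9 + 13/2.8
= 272 + 3.90 + 4.64
= 280.54 mOsm/kg ≈ 280.5 mOsm/kg
Osmolar gap = measured − calculated = 340 − 280.5 = 59.5 mOsm/kg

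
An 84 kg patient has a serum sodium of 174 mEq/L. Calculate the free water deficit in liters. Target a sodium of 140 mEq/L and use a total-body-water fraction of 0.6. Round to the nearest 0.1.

TBW = 0.6 · 84 = 50.4 L
Free water deficit = TBW · (Na/140 − 1)
= 50.4 · (174/140 − 1)
= 50.4 · 0.2429
= 12.24 L

12.2 L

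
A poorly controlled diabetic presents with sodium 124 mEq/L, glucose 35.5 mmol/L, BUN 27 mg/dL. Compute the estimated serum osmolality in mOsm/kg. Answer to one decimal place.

Calculated osmolality = 2·Na + glucose + BUN/2.8
= 2·124 + 35.5 + 27/2.8
= 248 + 35.50 + 9.64
= 293.14 mOsm/kg

293.1 mOsm/kg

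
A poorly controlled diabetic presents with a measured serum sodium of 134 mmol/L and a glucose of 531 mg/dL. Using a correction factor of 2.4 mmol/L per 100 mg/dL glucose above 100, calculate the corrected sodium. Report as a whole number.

Corrected Na = measured Na + 2.4 · (glucose − 100)/100
= 134 + 2.4 · (531 − 100)/100
= 134 + 10.3
= 144.3 mmol/L

144 mmol/L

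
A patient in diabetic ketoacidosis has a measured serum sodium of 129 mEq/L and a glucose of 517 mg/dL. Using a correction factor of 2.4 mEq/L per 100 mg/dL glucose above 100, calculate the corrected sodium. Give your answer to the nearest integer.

139 mEq/L

Corrected Na = measured Na + 2.4 · (glucose − 100)/100
= 129 + 2.4 · (517 − 100)/100
= 129 + 10
= 139 mEq/L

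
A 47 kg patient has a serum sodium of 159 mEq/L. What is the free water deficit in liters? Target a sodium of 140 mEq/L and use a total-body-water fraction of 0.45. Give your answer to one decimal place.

TBW = 0.45 · 47 = 21.15 L
Free water deficit = TBW · (Na/140 − 1)
= 21.15 · (159/140 − 1)
= 21.15 · 0.1357
= 2.87 L

2.9 L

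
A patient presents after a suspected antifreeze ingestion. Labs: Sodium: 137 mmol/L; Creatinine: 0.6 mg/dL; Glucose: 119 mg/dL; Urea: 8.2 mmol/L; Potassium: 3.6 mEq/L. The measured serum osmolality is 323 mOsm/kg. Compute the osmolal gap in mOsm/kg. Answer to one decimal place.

34.2 mOsm/kg

Calculated osmolality = 2·Na + glucose/18 + urea
= 2·137 + 119/18 + 8.2
= 274 + 6.61 + 8.20
= 288.81 mOsm/kg ≈ 288.8 mOsm/kg
Osmolar gap = measured − calculated = 323 − 288.8 = 34.2 mOsm/kg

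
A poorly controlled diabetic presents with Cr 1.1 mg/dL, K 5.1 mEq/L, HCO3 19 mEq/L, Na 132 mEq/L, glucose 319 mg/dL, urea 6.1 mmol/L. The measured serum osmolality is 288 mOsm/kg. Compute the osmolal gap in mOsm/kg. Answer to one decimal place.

Calculated osmolality = 2·Na + glucose/18 + urea
= 2·132 + 319/18 + 6.1
= 264 + 17.72 + 6.10
= 287.82 mOsm/kg ≈ 287.8 mOsm/kg
Osmolar gap = measured − calculated = 288 − 287.8 = 0.2 mOsm/kg

0.2 mOsm/kg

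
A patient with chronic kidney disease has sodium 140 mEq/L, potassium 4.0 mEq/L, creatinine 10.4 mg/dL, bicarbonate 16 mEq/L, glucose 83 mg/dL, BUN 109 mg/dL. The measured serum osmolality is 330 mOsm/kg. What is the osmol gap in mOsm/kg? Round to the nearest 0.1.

Calculated osmolality = 2·Na + glucose/18 + BUN/2.8
= 2·140 + 83/18 + 109/2.8
= 280 + 4.61 + 38.93
= 323.54 mOsm/kg ≈ 323.5 mOsm/kg
Osmolar gap = measured − calculated = 330 − 323.5 = 6.5 mOsm/kg

6.5 mOsm/kg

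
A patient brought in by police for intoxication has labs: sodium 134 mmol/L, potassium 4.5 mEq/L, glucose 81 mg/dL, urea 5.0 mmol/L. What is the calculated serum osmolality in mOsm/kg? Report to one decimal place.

277.5 mOsm/kg

Calculated osmolality = 2·Na + glucose/18 + urea
= 2·134 + 81/18 + 5
= 268 + 4.50 + 5
= 277.5 mOsm/kg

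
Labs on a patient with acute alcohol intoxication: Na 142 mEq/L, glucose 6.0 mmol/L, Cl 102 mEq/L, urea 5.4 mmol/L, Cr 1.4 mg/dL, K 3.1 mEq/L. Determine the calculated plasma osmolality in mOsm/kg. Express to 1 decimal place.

Calculated osmolality = 2·Na + glucose + urea
= 2·142 + 6 + 5.4
= 284 + 6 + 5.40
= 295.4 mOsm/kg

295.4 mOsm/kg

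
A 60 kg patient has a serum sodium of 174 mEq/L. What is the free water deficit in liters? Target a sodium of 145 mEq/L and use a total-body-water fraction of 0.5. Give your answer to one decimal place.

6.0 L

TBW = 0.5 · 60 = 30 L
Free water deficit = TBW · (Na/145 − 1)
= 30 · (174/145 − 1)
= 30 · 0.2
= 6 L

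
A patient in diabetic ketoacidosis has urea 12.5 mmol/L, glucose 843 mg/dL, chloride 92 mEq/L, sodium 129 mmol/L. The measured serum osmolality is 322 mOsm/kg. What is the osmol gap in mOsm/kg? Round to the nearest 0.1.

Calculated osmolality = 2·Na + glucose/18 + urea
= 2·129 + 843/18 + 12.5
= 258 + 46.83 + 12.50
= 317.33 mOsm/kg ≈ 317.3 mOsm/kg
Osmolar gap = measured − calculated = 322 − 317.3 = 4.7 mOsm/kg

4.7 mOsm/kg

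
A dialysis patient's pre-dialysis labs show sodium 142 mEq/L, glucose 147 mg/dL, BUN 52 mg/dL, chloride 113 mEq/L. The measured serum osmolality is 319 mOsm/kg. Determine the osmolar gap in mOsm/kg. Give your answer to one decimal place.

8.3 mOsm/kg

Calculated osmolality = 2·Na + glucose/18 + BUN/2.8
= 2·142 + 147/18 + 52/2.8
= 284 + 8.17 + 18.57
= 310.74 mOsm/kg ≈ 310.7 mOsm/kg
Osmolar gap = measured − calculated = 319 − 310.7 = 8.3 mOsm/kg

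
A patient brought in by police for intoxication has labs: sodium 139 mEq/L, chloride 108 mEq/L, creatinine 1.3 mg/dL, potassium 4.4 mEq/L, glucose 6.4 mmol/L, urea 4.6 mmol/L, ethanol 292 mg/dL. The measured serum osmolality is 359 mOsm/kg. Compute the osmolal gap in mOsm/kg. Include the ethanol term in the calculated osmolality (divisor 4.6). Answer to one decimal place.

6.5 mOsm/kg

Calculated osmolality = 2·Na + glucose + urea + ethanol/4.6
= 2·139 + 6.4 + 4.6 + 292/4.6
= 278 + 6.40 + 4.60 + 63.48
= 352.48 mOsm/kg ≈ 352.5 mOsm/kg
Osmolar gap = measured − calculated = 359 − 352.5 = 6.5 mOsm/kg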